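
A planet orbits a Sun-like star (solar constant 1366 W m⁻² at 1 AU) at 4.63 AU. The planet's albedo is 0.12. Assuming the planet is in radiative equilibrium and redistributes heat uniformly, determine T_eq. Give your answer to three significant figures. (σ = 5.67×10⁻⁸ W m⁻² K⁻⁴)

Flux at 4.63 AU: S = 1366/4.63² = 63.7 W m⁻².
Energy balance: absorbed = emitted ⇒ πR²·S(1−A) = 4πR²·σT_eq⁴, so T_eq⁴ = S(1−A)/(4σ).
T_eq = [63.7 × 0.88 / (4 × 5.67×10⁻⁸)]^(1/4) = (2.47×10⁸)^(1/4) = 125 K.

T_eq ≈ 125 K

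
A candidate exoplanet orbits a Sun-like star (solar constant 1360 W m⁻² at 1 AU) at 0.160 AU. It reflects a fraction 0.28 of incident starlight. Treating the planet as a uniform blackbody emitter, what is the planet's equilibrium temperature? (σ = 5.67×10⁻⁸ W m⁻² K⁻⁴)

T_eq ≈ 641 K

Flux at 0.160 AU: S = 1360/0.160² = 5.31×10⁴ W m⁻².
Energy balance: absorbed = emitted ⇒ πR²·S(1−A) = 4πR²·σT_eq⁴, so T_eq⁴ = S(1−A)/(4σ).
T_eq = [5.31×10⁴ × 0.72 / (4 × 5.67×10⁻⁸)]^(1/4) = (1.69×10¹¹)^(1/4) = 641 K.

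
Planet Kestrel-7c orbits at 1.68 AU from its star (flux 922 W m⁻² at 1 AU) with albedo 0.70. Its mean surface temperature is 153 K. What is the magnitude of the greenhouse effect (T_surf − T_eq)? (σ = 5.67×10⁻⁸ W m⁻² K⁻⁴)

S = 922/1.68² = 326.7 W m⁻².
T_eq = [S(1−A)/(4σ)]^(1/4) = [326.7×0.30/(4×5.67×10⁻⁸)]^(1/4) = 144.2 K.
ΔT = T_surf − T_eq = 153 − 144.2.

ΔT ≈ 8.8 K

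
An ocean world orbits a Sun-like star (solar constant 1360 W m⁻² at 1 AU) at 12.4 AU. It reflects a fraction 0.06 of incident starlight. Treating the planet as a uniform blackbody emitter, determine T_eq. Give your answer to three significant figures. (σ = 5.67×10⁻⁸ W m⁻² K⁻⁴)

Flux at 12.4 AU: S = 1360/12.4² = 8.84 W m⁻².
Energy balance: absorbed = emitted ⇒ πR²·S(1−A) = 4πR²·σT_eq⁴, so T_eq⁴ = S(1−A)/(4σ).
T_eq = [8.84 × 0.94 / (4 × 5.67×10⁻⁸)]^(1/4) = (3.67×10⁷)^(1/4) = 77.8 K.

T_eq ≈ 77.8 K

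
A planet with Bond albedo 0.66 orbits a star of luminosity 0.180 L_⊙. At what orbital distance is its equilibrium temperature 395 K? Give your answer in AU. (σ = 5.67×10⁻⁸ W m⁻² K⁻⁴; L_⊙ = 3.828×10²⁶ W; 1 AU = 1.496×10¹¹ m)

d ≈ 0.123 AU

L = 0.180 × 3.828×10²⁶ = 6.89×10²⁵ W.
From T_eq⁴ = L(1−A)/(16πσd²): d = √[L(1−A)/(16πσT_eq⁴)].
d = √[6.89×10²⁵ × 0.34 / (16π × 5.67×10⁻⁸ × (395)⁴)] = 1.84×10¹⁰ m = 0.123 AU.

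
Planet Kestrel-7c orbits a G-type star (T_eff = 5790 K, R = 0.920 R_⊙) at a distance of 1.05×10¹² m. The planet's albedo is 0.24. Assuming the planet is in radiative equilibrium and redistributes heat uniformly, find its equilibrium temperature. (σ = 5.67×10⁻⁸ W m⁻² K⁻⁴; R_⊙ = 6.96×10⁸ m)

T_eq ≈ 94.4 K

R_⋆ = 0.920 × 6.96×10⁸ = 6.40×10⁸ m.
L = 4πR_⋆²σT_⋆⁴ = 4π(6.40×10⁸)² × 5.67×10⁻⁸ × (5790)⁴ = 3.28×10²⁶ W.
S = L/(4πd²) = 23.7 W m⁻².
Energy balance: absorbed = emitted ⇒ πR²·S(1−A) = 4πR²·σT_eq⁴, so T_eq⁴ = S(1−A)/(4σ).
T_eq = [23.7 × 0.76 / (4 × 5.67×10⁻⁸)]^(1/4) = (7.94×10⁷)^(1/4) = 94.4 K.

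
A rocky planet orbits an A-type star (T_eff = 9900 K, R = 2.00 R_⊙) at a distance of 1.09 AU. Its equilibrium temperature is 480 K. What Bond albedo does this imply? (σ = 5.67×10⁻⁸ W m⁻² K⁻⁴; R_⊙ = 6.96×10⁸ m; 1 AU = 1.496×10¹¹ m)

R_⋆ = 2.00 × 6.96×10⁸ = 1.39×10⁹ m.
d = 1.09 AU = 1.63×10¹¹ m.
L = 4πR_⋆²σT_⋆⁴ = 4π(1.39×10⁹)² × 5.67×10⁻⁸ × (9900)⁴ = 1.33×10²⁸ W.
S = L/(4πd²) = 3.97×10⁴ W m⁻².
From T_eq⁴ = S(1−A)/(4σ): 1−A = 4σT_eq⁴/S.
1−A = 4 × 5.67×10⁻⁸ × (480)⁴ / 3.97×10⁴ = 0.303.

A ≈ 0.70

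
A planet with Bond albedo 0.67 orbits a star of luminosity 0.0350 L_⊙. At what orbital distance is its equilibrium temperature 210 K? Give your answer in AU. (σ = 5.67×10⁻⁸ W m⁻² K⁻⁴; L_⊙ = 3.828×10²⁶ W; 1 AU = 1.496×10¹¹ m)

L = 0.0350 × 3.828×10²⁶ = 1.34×10²⁵ W.
From T_eq⁴ = L(1−A)/(16πσd²): d = √[L(1−A)/(16πσT_eq⁴)].
d = √[1.34×10²⁵ × 0.33 / (16π × 5.67×10⁻⁸ × (210)⁴)] = 2.82×10¹⁰ m = 0.189 AU.

d ≈ 0.189 AU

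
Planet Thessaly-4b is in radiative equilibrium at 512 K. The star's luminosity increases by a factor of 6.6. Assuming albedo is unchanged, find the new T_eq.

T_eq ∝ L^(1/4) · d^(−1/2).
T′ = 512 × 6.6^(1/4) = 821 K.

T_eq ≈ 821 K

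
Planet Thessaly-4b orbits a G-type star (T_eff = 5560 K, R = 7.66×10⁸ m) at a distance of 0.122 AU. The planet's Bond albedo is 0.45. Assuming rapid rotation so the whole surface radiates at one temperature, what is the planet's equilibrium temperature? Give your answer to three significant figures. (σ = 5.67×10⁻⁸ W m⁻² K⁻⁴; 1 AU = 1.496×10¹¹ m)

d = 0.122 AU = 1.83×10¹⁰ m.
L = 4πR_⋆²σT_⋆⁴ = 4π(7.66×10⁸)² × 5.67×10⁻⁸ × (5560)⁴ = 4.00×10²⁶ W.
S = L/(4πd²) = 9.54×10⁴ W m⁻².
Energy balance: absorbed = emitted ⇒ πR²·S(1−A) = 4πR²·σT_eq⁴, so T_eq⁴ = S(1−A)/(4σ).
T_eq = [9.54×10⁴ × 0.55 / (4 × 5.67×10⁻⁸)]^(1/4) = (2.31×10¹¹)^(1/4) = 694 K.

T_eq ≈ 694 K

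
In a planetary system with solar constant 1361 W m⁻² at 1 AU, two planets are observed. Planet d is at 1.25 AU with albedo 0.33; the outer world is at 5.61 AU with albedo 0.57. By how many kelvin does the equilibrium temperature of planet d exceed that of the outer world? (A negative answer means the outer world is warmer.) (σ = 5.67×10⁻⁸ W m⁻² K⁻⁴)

ΔT ≈ 130.1 K

T_eq = [S₀(1−A)/(4σd²)]^(1/4), so T ∝ (1−A)^(1/4) / √d.
T₁ = [1361×0.67/(4×5.67×10⁻⁸×1.25²)]^(1/4) = 225.23 K.
T₂ = [1361×0.43/(4×5.67×10⁻⁸×5.61²)]^(1/4) = 95.16 K.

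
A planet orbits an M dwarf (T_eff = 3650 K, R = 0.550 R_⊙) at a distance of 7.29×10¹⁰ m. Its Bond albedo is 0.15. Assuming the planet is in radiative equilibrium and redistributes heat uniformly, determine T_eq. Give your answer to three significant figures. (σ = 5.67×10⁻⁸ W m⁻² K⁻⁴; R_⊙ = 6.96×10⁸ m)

T_eq ≈ 180 K

R_⋆ = 0.550 × 6.96×10⁸ = 3.83×10⁸ m.
L = 4πR_⋆²σT_⋆⁴ = 4π(3.83×10⁸)² × 5.67×10⁻⁸ × (3650)⁴ = 1.85×10²⁵ W.
S = L/(4πd²) = 277 W m⁻².
Energy balance: absorbed = emitted ⇒ πR²·S(1−A) = 4πR²·σT_eq⁴, so T_eq⁴ = S(1−A)/(4σ).
T_eq = [277 × 0.85 / (4 × 5.67×10⁻⁸)]^(1/4) = (1.04×10⁹)^(1/4) = 180 K.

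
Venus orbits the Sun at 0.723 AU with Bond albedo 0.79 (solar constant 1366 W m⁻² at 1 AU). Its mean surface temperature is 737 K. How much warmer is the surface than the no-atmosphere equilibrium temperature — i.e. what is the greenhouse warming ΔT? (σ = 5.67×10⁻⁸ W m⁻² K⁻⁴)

S = 1366/0.723² = 2613 W m⁻².
T_eq = [S(1−A)/(4σ)]^(1/4) = [2613×0.21/(4×5.67×10⁻⁸)]^(1/4) = 221.8 K.
ΔT = T_surf − T_eq = 737 − 221.8.

ΔT ≈ 515.2 K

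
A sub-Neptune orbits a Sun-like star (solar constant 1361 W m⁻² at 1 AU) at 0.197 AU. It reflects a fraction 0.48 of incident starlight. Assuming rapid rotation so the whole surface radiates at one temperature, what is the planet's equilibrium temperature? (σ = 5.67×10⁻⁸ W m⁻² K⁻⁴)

Flux at 0.197 AU: S = 1361/0.197² = 3.51×10⁴ W m⁻².
Energy balance: absorbed = emitted ⇒ πR²·S(1−A) = 4πR²·σT_eq⁴, so T_eq⁴ = S(1−A)/(4σ).
T_eq = [3.51×10⁴ × 0.52 / (4 × 5.67×10⁻⁸)]^(1/4) = (8.04×10¹⁰)^(1/4) = 533 K.

T_eq ≈ 533 K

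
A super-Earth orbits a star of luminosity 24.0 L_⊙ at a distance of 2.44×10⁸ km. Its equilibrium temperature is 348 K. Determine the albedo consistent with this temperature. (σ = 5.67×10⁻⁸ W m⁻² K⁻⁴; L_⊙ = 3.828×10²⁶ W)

A ≈ 0.73

d = 2.44×10⁸ km = 2.44×10¹¹ m.
L = 24.0 × 3.828×10²⁶ = 9.19×10²⁷ W.
Flux: S = L/(4πd²) = 9.19×10²⁷/(4π×(2.44×10¹¹)²) = 1.23×10⁴ W m⁻².
From T_eq⁴ = S(1−A)/(4σ): 1−A = 4σT_eq⁴/S.
1−A = 4 × 5.67×10⁻⁸ × (348)⁴ / 1.23×10⁴ = 0.271.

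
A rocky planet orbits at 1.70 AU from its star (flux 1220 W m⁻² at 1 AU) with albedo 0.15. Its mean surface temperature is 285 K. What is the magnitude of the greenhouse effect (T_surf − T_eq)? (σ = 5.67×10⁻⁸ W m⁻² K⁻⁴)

S = 1220/1.70² = 422.1 W m⁻².
T_eq = [S(1−A)/(4σ)]^(1/4) = [422.1×0.85/(4×5.67×10⁻⁸)]^(1/4) = 199.4 K.
ΔT = T_surf − T_eq = 285 − 199.4.

ΔT ≈ 85.6 K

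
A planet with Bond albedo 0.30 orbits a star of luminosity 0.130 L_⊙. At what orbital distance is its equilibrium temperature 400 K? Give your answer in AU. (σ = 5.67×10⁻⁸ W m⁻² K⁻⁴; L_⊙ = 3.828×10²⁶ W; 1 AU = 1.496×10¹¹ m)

d ≈ 0.146 AU

L = 0.130 × 3.828×10²⁶ = 4.98×10²⁵ W.
From T_eq⁴ = L(1−A)/(16πσd²): d = √[L(1−A)/(16πσT_eq⁴)].
d = √[4.98×10²⁵ × 0.70 / (16π × 5.67×10⁻⁸ × (400)⁴)] = 2.19×10¹⁰ m = 0.146 AU.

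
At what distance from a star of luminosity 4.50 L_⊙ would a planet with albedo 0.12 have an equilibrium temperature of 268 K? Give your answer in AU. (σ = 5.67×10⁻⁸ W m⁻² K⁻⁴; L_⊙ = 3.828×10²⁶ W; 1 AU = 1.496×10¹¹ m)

d ≈ 2.15 AU

L = 4.50 × 3.828×10²⁶ = 1.72×10²⁷ W.
From T_eq⁴ = L(1−A)/(16πσd²): d = √[L(1−A)/(16πσT_eq⁴)].
d = √[1.72×10²⁷ × 0.88 / (16π × 5.67×10⁻⁸ × (268)⁴)] = 3.21×10¹¹ m = 2.15 AU.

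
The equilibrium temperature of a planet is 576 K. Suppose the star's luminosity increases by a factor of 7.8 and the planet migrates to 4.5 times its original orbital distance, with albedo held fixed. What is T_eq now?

T_eq ∝ L^(1/4) · d^(−1/2).
T′ = 576 × 7.8^(1/4) / 4.5^(1/2) = 454 K.

T_eq ≈ 454 K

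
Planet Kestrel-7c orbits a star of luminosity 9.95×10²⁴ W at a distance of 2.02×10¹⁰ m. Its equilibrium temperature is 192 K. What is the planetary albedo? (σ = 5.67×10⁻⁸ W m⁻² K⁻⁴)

Flux: S = L/(4πd²) = 9.95×10²⁴/(4π×(2.02×10¹⁰)²) = 1940 W m⁻².
From T_eq⁴ = S(1−A)/(4σ): 1−A = 4σT_eq⁴/S.
1−A = 4 × 5.67×10⁻⁸ × (192)⁴ / 1940 = 0.159.

A ≈ 0.84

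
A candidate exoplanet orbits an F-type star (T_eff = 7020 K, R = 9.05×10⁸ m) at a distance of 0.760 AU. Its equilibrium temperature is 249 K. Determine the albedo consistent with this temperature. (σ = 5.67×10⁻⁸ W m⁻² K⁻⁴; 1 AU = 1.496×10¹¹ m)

d = 0.760 AU = 1.14×10¹¹ m.
L = 4πR_⋆²σT_⋆⁴ = 4π(9.05×10⁸)² × 5.67×10⁻⁸ × (7020)⁴ = 1.42×10²⁷ W.
S = L/(4πd²) = 8720 W m⁻².
From T_eq⁴ = S(1−A)/(4σ): 1−A = 4σT_eq⁴/S.
1−A = 4 × 5.67×10⁻⁸ × (249)⁴ / 8720 = 0.100.

A ≈ 0.90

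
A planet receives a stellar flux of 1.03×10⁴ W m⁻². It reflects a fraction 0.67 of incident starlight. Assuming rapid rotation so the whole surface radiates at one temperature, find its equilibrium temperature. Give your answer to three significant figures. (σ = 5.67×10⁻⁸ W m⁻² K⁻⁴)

T_eq ≈ 350 K

Energy balance: absorbed = emitted ⇒ πR²·S(1−A) = 4πR²·σT_eq⁴, so T_eq⁴ = S(1−A)/(4σ).
T_eq = [1.03×10⁴ × 0.33 / (4 × 5.67×10⁻⁸)]^(1/4) = (1.50×10¹⁰)^(1/4) = 350 K.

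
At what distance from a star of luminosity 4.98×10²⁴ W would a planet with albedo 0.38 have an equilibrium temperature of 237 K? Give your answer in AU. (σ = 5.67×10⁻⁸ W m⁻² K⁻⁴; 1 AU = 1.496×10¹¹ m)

From T_eq⁴ = L(1−A)/(16πσd²): d = √[L(1−A)/(16πσT_eq⁴)].
d = √[4.98×10²⁴ × 0.62 / (16π × 5.67×10⁻⁸ × (237)⁴)] = 1.85×10¹⁰ m = 0.124 AU.

d ≈ 0.124 AU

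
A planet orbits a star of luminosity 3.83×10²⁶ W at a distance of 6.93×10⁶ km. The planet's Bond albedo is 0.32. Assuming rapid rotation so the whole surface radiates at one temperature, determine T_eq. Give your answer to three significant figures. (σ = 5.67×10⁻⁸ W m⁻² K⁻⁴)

d = 6.93×10⁶ km = 6.93×10⁹ m.
Flux: S = L/(4πd²) = 3.83×10²⁶/(4π×(6.93×10⁹)²) = 6.35×10⁵ W m⁻².
Energy balance: absorbed = emitted ⇒ πR²·S(1−A) = 4πR²·σT_eq⁴, so T_eq⁴ = S(1−A)/(4σ).
T_eq = [6.35×10⁵ × 0.68 / (4 × 5.67×10⁻⁸)]^(1/4) = (1.90×10¹²)^(1/4) = 1170 K.

T_eq ≈ 1170 K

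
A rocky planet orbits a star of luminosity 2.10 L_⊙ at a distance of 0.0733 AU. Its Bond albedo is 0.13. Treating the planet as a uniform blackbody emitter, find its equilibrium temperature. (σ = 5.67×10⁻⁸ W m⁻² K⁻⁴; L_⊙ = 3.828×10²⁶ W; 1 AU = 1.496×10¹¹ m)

T_eq ≈ 1200 K

d = 0.0733 AU = 1.10×10¹⁰ m.
L = 2.10 × 3.828×10²⁶ = 8.04×10²⁶ W.
Flux: S = L/(4πd²) = 8.04×10²⁶/(4π×(1.10×10¹⁰)²) = 5.32×10⁵ W m⁻².
Energy balance: absorbed = emitted ⇒ πR²·S(1−A) = 4πR²·σT_eq⁴, so T_eq⁴ = S(1−A)/(4σ).
T_eq = [5.32×10⁵ × 0.87 / (4 × 5.67×10⁻⁸)]^(1/4) = (2.04×10¹²)^(1/4) = 1200 K.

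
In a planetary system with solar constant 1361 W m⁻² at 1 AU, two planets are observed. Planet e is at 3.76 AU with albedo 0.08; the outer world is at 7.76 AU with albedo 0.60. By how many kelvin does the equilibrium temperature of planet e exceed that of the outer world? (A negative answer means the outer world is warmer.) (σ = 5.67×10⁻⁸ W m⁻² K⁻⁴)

T_eq = [S₀(1−A)/(4σd²)]^(1/4), so T ∝ (1−A)^(1/4) / √d.
T₁ = [1361×0.92/(4×5.67×10⁻⁸×3.76²)]^(1/4) = 140.57 K.
T₂ = [1361×0.40/(4×5.67×10⁻⁸×7.76²)]^(1/4) = 79.46 K.

ΔT ≈ 61.1 K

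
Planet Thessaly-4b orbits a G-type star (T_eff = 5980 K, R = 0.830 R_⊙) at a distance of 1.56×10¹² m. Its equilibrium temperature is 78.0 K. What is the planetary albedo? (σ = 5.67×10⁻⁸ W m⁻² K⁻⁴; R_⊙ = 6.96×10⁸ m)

A ≈ 0.16

R_⋆ = 0.830 × 6.96×10⁸ = 5.78×10⁸ m.
L = 4πR_⋆²σT_⋆⁴ = 4π(5.78×10⁸)² × 5.67×10⁻⁸ × (5980)⁴ = 3.04×10²⁶ W.
S = L/(4πd²) = 9.94 W m⁻².
From T_eq⁴ = S(1−A)/(4σ): 1−A = 4σT_eq⁴/S.
1−A = 4 × 5.67×10⁻⁸ × (78.0)⁴ / 9.94 = 0.844.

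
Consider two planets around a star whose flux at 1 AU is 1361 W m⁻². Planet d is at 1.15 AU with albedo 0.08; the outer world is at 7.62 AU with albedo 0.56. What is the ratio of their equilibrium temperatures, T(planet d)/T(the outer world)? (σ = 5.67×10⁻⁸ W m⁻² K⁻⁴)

T₁/T₂ ≈ 3.095

T_eq = [S₀(1−A)/(4σd²)]^(1/4), so T ∝ (1−A)^(1/4) / √d.
T₁ = [1361×0.92/(4×5.67×10⁻⁸×1.15²)]^(1/4) = 254.19 K.
T₂ = [1361×0.44/(4×5.67×10⁻⁸×7.62²)]^(1/4) = 82.12 K.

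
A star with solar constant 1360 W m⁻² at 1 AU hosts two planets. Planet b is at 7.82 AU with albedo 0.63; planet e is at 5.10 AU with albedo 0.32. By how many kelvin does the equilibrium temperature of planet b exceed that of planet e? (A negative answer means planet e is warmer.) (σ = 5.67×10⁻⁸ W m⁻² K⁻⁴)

ΔT ≈ -34.3 K

T_eq = [S₀(1−A)/(4σd²)]^(1/4), so T ∝ (1−A)^(1/4) / √d.
T₁ = [1360×0.37/(4×5.67×10⁻⁸×7.82²)]^(1/4) = 77.61 K.
T₂ = [1360×0.68/(4×5.67×10⁻⁸×5.10²)]^(1/4) = 111.90 K.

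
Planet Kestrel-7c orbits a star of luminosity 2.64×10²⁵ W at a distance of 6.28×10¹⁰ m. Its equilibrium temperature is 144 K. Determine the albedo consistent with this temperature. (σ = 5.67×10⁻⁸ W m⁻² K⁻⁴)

Flux: S = L/(4πd²) = 2.64×10²⁵/(4π×(6.28×10¹⁰)²) = 533 W m⁻².
From T_eq⁴ = S(1−A)/(4σ): 1−A = 4σT_eq⁴/S.
1−A = 4 × 5.67×10⁻⁸ × (144)⁴ / 533 = 0.183.

A ≈ 0.82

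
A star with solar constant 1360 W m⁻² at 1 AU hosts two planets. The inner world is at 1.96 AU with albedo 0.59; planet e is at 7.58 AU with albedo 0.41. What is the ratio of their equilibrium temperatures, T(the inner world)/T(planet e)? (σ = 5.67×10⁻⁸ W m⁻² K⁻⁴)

T_eq = [S₀(1−A)/(4σd²)]^(1/4), so T ∝ (1−A)^(1/4) / √d.
T₁ = [1360×0.41/(4×5.67×10⁻⁸×1.96²)]^(1/4) = 159.05 K.
T₂ = [1360×0.59/(4×5.67×10⁻⁸×7.58²)]^(1/4) = 88.58 K.

T₁/T₂ ≈ 1.796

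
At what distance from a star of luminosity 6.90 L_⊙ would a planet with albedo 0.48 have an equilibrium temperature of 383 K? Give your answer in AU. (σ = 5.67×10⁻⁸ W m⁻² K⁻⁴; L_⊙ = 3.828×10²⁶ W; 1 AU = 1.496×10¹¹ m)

d ≈ 1.00 AU

L = 6.90 × 3.828×10²⁶ = 2.64×10²⁷ W.
From T_eq⁴ = L(1−A)/(16πσd²): d = √[L(1−A)/(16πσT_eq⁴)].
d = √[2.64×10²⁷ × 0.52 / (16π × 5.67×10⁻⁸ × (383)⁴)] = 1.50×10¹¹ m = 1.00 AU.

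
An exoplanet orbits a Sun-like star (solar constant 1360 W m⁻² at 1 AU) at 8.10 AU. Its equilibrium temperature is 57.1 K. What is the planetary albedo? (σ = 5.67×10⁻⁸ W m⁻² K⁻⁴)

Flux at 8.10 AU: S = 1360/8.10² = 20.7 W m⁻².
From T_eq⁴ = S(1−A)/(4σ): 1−A = 4σT_eq⁴/S.
1−A = 4 × 5.67×10⁻⁸ × (57.1)⁴ / 20.7 = 0.116.

A ≈ 0.88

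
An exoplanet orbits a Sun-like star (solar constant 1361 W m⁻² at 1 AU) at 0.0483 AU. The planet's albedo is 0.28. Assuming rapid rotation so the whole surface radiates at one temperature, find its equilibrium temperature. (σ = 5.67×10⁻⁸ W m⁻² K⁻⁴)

T_eq ≈ 1170 K

Flux at 0.0483 AU: S = 1361/0.0483² = 5.83×10⁵ W m⁻².
Energy balance: absorbed = emitted ⇒ πR²·S(1−A) = 4πR²·σT_eq⁴, so T_eq⁴ = S(1−A)/(4σ).
T_eq = [5.83×10⁵ × 0.72 / (4 × 5.67×10⁻⁸)]^(1/4) = (1.85×10¹²)^(1/4) = 1170 K.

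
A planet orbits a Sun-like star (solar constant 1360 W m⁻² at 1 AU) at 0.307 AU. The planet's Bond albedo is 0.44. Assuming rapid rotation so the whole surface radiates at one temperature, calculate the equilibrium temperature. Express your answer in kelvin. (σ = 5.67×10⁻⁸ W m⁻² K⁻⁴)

Flux at 0.307 AU: S = 1360/0.307² = 1.44×10⁴ W m⁻².
Energy balance: absorbed = emitted ⇒ πR²·S(1−A) = 4πR²·σT_eq⁴, so T_eq⁴ = S(1−A)/(4σ).
T_eq = [1.44×10⁴ × 0.56 / (4 × 5.67×10⁻⁸)]^(1/4) = (3.56×10¹⁰)^(1/4) = 434 K.

T_eq ≈ 434 K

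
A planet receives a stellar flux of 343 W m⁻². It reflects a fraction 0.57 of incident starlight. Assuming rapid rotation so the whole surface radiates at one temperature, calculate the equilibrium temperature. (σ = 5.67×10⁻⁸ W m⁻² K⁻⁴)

T_eq ≈ 160 K

Energy balance: absorbed = emitted ⇒ πR²·S(1−A) = 4πR²·σT_eq⁴, so T_eq⁴ = S(1−A)/(4σ).
T_eq = [343 × 0.43 / (4 × 5.67×10⁻⁸)]^(1/4) = (6.50×10⁸)^(1/4) = 160 K.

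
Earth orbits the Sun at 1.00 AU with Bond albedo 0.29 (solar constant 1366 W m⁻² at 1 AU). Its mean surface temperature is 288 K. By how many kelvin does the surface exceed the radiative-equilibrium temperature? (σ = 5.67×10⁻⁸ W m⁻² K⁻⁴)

S = 1366/1.00² = 1366 W m⁻².
T_eq = [S(1−A)/(4σ)]^(1/4) = [1366×0.71/(4×5.67×10⁻⁸)]^(1/4) = 255.7 K.
ΔT = T_surf − T_eq = 288 − 255.7.

ΔT ≈ 32.3 K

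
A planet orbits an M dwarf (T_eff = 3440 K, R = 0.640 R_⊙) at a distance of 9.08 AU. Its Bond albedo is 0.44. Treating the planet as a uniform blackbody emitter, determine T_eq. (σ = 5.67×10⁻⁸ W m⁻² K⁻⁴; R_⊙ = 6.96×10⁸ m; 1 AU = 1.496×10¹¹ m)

T_eq ≈ 38.1 K

R_⋆ = 0.640 × 6.96×10⁸ = 4.45×10⁸ m.
d = 9.08 AU = 1.36×10¹² m.
L = 4πR_⋆²σT_⋆⁴ = 4π(4.45×10⁸)² × 5.67×10⁻⁸ × (3440)⁴ = 1.98×10²⁵ W.
S = L/(4πd²) = 0.854 W m⁻².
Energy balance: absorbed = emitted ⇒ πR²·S(1−A) = 4πR²·σT_eq⁴, so T_eq⁴ = S(1−A)/(4σ).
T_eq = [0.854 × 0.56 / (4 × 5.67×10⁻⁸)]^(1/4) = (2.11×10⁶)^(1/4) = 38.1 K.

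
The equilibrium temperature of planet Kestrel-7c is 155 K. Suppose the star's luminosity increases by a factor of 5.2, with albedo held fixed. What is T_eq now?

T_eq ≈ 234 K

T_eq ∝ L^(1/4) · d^(−1/2).
T′ = 155 × 5.2^(1/4) = 234 K.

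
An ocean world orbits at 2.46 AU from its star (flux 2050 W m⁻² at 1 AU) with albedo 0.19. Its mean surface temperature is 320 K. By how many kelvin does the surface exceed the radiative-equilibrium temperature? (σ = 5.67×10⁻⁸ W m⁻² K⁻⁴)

S = 2050/2.46² = 338.8 W m⁻².
T_eq = [S(1−A)/(4σ)]^(1/4) = [338.8×0.81/(4×5.67×10⁻⁸)]^(1/4) = 186.5 K.
ΔT = T_surf − T_eq = 320 − 186.5.

ΔT ≈ 133.5 K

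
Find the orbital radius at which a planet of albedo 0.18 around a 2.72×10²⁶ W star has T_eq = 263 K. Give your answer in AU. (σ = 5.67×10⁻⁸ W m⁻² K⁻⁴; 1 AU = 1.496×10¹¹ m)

d ≈ 0.855 AU

From T_eq⁴ = L(1−A)/(16πσd²): d = √[L(1−A)/(16πσT_eq⁴)].
d = √[2.72×10²⁶ × 0.82 / (16π × 5.67×10⁻⁸ × (263)⁴)] = 1.28×10¹¹ m = 0.855 AU.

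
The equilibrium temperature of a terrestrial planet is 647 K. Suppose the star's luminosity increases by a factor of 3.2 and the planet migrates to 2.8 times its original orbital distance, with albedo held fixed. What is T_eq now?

T_eq ≈ 517 K

T_eq ∝ L^(1/4) · d^(−1/2).
T′ = 647 × 3.2^(1/4) / 2.8^(1/2) = 517 K.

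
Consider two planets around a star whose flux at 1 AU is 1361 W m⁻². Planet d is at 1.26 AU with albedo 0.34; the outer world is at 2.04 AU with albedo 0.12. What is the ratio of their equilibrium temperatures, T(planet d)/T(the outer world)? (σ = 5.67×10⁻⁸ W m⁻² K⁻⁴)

T_eq = [S₀(1−A)/(4σd²)]^(1/4), so T ∝ (1−A)^(1/4) / √d.
T₁ = [1361×0.66/(4×5.67×10⁻⁸×1.26²)]^(1/4) = 223.49 K.
T₂ = [1361×0.88/(4×5.67×10⁻⁸×2.04²)]^(1/4) = 188.74 K.

T₁/T₂ ≈ 1.184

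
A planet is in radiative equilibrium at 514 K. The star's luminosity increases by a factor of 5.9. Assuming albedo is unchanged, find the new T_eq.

T_eq ≈ 801 K

T_eq ∝ L^(1/4) · d^(−1/2).
T′ = 514 × 5.9^(1/4) = 801 K.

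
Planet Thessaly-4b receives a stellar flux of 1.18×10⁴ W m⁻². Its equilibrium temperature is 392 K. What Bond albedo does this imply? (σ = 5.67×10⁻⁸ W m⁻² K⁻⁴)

From T_eq⁴ = S(1−A)/(4σ): 1−A = 4σT_eq⁴/S.
1−A = 4 × 5.67×10⁻⁸ × (392)⁴ / 1.18×10⁴ = 0.454.

A ≈ 0.55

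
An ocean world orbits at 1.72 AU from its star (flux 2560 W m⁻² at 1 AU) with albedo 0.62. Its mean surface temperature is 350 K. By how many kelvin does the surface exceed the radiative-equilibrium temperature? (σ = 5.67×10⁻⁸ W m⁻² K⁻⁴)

ΔT ≈ 154.9 K

S = 2560/1.72² = 865.3 W m⁻².
T_eq = [S(1−A)/(4σ)]^(1/4) = [865.3×0.38/(4×5.67×10⁻⁸)]^(1/4) = 195.1 K.
ΔT = T_surf − T_eq = 350 − 195.1.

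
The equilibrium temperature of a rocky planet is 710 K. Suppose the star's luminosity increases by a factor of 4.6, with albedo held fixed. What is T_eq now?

T_eq ≈ 1040 K

T_eq ∝ L^(1/4) · d^(−1/2).
T′ = 710 × 4.6^(1/4) = 1040 K.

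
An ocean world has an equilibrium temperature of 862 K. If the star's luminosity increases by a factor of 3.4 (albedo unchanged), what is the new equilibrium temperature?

T_eq ∝ L^(1/4) · d^(−1/2).
T′ = 862 × 3.4^(1/4) = 1170 K.

T_eq ≈ 1170 K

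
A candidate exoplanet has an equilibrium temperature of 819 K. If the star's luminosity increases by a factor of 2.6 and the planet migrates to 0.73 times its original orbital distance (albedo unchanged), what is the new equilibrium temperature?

T_eq ≈ 1220 K

T_eq ∝ L^(1/4) · d^(−1/2).
T′ = 819 × 2.6^(1/4) / 0.73^(1/2) = 1220 K.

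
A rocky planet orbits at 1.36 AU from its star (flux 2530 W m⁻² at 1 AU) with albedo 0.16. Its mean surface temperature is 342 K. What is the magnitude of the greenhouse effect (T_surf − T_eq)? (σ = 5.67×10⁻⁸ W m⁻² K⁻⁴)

S = 2530/1.36² = 1368 W m⁻².
T_eq = [S(1−A)/(4σ)]^(1/4) = [1368×0.84/(4×5.67×10⁻⁸)]^(1/4) = 266.8 K.
ΔT = T_surf − T_eq = 342 − 266.8.

ΔT ≈ 75.2 K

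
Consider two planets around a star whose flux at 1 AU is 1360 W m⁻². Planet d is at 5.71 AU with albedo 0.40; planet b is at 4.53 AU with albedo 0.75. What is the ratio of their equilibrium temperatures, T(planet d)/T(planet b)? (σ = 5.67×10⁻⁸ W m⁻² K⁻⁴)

T_eq = [S₀(1−A)/(4σd²)]^(1/4), so T ∝ (1−A)^(1/4) / √d.
T₁ = [1360×0.60/(4×5.67×10⁻⁸×5.71²)]^(1/4) = 102.49 K.
T₂ = [1360×0.25/(4×5.67×10⁻⁸×4.53²)]^(1/4) = 92.45 K.

T₁/T₂ ≈ 1.109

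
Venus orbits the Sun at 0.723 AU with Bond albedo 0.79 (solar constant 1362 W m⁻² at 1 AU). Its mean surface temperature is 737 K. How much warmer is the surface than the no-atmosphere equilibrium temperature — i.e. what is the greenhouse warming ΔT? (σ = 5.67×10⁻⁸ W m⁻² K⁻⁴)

ΔT ≈ 515.4 K

S = 1362/0.723² = 2606 W m⁻².
T_eq = [S(1−A)/(4σ)]^(1/4) = [2606×0.21/(4×5.67×10⁻⁸)]^(1/4) = 221.6 K.
ΔT = T_surf − T_eq = 737 − 221.6.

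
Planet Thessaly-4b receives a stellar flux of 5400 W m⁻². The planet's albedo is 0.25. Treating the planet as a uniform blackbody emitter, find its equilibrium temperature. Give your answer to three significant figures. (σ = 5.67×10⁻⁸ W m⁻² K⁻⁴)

Energy balance: absorbed = emitted ⇒ πR²·S(1−A) = 4πR²·σT_eq⁴, so T_eq⁴ = S(1−A)/(4σ).
T_eq = [5400 × 0.75 / (4 × 5.67×10⁻⁸)]^(1/4) = (1.79×10¹⁰)^(1/4) = 366 K.

T_eq ≈ 366 K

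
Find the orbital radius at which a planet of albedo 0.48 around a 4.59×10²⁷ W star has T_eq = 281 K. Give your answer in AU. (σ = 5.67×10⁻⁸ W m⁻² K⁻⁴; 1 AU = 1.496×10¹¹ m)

d ≈ 2.45 AU

From T_eq⁴ = L(1−A)/(16πσd²): d = √[L(1−A)/(16πσT_eq⁴)].
d = √[4.59×10²⁷ × 0.52 / (16π × 5.67×10⁻⁸ × (281)⁴)] = 3.66×10¹¹ m = 2.45 AU.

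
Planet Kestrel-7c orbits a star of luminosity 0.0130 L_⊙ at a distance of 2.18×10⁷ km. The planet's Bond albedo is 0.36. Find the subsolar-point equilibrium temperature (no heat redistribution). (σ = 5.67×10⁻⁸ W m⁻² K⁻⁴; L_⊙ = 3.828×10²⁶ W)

d = 2.18×10⁷ km = 2.18×10¹⁰ m.
L = 0.0130 × 3.828×10²⁶ = 4.98×10²⁴ W.
Flux: S = L/(4πd²) = 4.98×10²⁴/(4π×(2.18×10¹⁰)²) = 833 W m⁻².
At the subsolar point the surface absorbs S(1−A) and emits σT⁴ per unit area — no factor of 4, since only the local patch is in balance.
T = [833 × 0.64 / 5.67×10⁻⁸]^(1/4) = (9.41×10⁹)^(1/4) = 311 K.

T_ss ≈ 311 K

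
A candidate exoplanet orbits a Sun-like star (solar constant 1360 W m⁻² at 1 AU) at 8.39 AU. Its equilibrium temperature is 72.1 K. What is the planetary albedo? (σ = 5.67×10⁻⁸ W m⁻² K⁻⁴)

Flux at 8.39 AU: S = 1360/8.39² = 19.3 W m⁻².
From T_eq⁴ = S(1−A)/(4σ): 1−A = 4σT_eq⁴/S.
1−A = 4 × 5.67×10⁻⁸ × (72.1)⁴ / 19.3 = 0.317.

A ≈ 0.68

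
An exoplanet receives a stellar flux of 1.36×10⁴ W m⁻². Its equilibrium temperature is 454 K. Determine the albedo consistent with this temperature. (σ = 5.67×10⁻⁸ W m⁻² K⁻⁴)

From T_eq⁴ = S(1−A)/(4σ): 1−A = 4σT_eq⁴/S.
1−A = 4 × 5.67×10⁻⁸ × (454)⁴ / 1.36×10⁴ = 0.708.

A ≈ 0.29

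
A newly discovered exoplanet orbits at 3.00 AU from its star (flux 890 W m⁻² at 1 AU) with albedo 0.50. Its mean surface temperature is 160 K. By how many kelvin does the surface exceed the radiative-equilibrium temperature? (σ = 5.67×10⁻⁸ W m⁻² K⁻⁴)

ΔT ≈ 38.5 K

S = 890/3.00² = 98.89 W m⁻².
T_eq = [S(1−A)/(4σ)]^(1/4) = [98.89×0.50/(4×5.67×10⁻⁸)]^(1/4) = 121.5 K.
ΔT = T_surf − T_eq = 160 − 121.5.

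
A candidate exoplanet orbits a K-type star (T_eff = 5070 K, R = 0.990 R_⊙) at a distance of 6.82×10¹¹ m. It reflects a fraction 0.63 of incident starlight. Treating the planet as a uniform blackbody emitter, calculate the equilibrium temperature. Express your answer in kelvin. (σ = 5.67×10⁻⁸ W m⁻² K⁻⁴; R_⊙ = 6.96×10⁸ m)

R_⋆ = 0.990 × 6.96×10⁸ = 6.89×10⁸ m.
L = 4πR_⋆²σT_⋆⁴ = 4π(6.89×10⁸)² × 5.67×10⁻⁸ × (5070)⁴ = 2.24×10²⁶ W.
S = L/(4πd²) = 38.2 W m⁻².
Energy balance: absorbed = emitted ⇒ πR²·S(1−A) = 4πR²·σT_eq⁴, so T_eq⁴ = S(1−A)/(4σ).
T_eq = [38.2 × 0.37 / (4 × 5.67×10⁻⁸)]^(1/4) = (6.24×10⁷)^(1/4) = 88.9 K.

T_eq ≈ 88.9 K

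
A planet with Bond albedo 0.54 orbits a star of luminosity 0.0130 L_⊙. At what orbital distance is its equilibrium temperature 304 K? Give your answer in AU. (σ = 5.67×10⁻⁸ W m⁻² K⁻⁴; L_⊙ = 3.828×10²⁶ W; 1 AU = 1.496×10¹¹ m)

L = 0.0130 × 3.828×10²⁶ = 4.98×10²⁴ W.
From T_eq⁴ = L(1−A)/(16πσd²): d = √[L(1−A)/(16πσT_eq⁴)].
d = √[4.98×10²⁴ × 0.46 / (16π × 5.67×10⁻⁸ × (304)⁴)] = 9.70×10⁹ m = 0.0648 AU.

d ≈ 0.0648 AU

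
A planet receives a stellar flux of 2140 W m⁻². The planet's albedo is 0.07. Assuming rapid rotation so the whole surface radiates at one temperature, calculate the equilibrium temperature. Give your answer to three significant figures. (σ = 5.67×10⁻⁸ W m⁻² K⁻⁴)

T_eq ≈ 306 K

Energy balance: absorbed = emitted ⇒ πR²·S(1−A) = 4πR²·σT_eq⁴, so T_eq⁴ = S(1−A)/(4σ).
T_eq = [2140 × 0.93 / (4 × 5.67×10⁻⁸)]^(1/4) = (8.78×10⁹)^(1/4) = 306 K.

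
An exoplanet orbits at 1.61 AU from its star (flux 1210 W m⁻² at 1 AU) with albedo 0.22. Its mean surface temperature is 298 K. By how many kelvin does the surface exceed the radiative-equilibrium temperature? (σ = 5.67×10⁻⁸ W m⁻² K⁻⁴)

S = 1210/1.61² = 466.8 W m⁻².
T_eq = [S(1−A)/(4σ)]^(1/4) = [466.8×0.78/(4×5.67×10⁻⁸)]^(1/4) = 200.2 K.
ΔT = T_surf − T_eq = 298 − 200.2.

ΔT ≈ 97.8 K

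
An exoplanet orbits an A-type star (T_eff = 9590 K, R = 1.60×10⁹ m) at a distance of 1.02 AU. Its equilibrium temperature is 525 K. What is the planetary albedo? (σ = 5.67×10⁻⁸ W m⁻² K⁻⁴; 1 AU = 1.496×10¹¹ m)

d = 1.02 AU = 1.53×10¹¹ m.
L = 4πR_⋆²σT_⋆⁴ = 4π(1.60×10⁹)² × 5.67×10⁻⁸ × (9590)⁴ = 1.54×10²⁸ W.
S = L/(4πd²) = 5.27×10⁴ W m⁻².
From T_eq⁴ = S(1−A)/(4σ): 1−A = 4σT_eq⁴/S.
1−A = 4 × 5.67×10⁻⁸ × (525)⁴ / 5.27×10⁴ = 0.327.

A ≈ 0.67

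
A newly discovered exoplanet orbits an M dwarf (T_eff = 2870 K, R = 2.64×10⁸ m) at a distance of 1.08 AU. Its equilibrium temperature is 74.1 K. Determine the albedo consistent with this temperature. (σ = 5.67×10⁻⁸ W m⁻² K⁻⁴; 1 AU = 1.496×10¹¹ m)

A ≈ 0.33

d = 1.08 AU = 1.62×10¹¹ m.
L = 4πR_⋆²σT_⋆⁴ = 4π(2.64×10⁸)² × 5.67×10⁻⁸ × (2870)⁴ = 3.37×10²⁴ W.
S = L/(4πd²) = 10.3 W m⁻².
From T_eq⁴ = S(1−A)/(4σ): 1−A = 4σT_eq⁴/S.
1−A = 4 × 5.67×10⁻⁸ × (74.1)⁴ / 10.3 = 0.666.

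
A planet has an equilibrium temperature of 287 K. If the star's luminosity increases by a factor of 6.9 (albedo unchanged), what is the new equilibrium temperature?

T_eq ∝ L^(1/4) · d^(−1/2).
T′ = 287 × 6.9^(1/4) = 465 K.

T_eq ≈ 465 K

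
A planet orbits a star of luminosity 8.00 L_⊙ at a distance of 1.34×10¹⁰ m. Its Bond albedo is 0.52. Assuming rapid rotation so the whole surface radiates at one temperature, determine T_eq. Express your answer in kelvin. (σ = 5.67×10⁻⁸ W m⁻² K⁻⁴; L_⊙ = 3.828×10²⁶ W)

L = 8.00 × 3.828×10²⁶ = 3.06×10²⁷ W.
Flux: S = L/(4πd²) = 3.06×10²⁷/(4π×(1.34×10¹⁰)²) = 1.36×10⁶ W m⁻².
Energy balance: absorbed = emitted ⇒ πR²·S(1−A) = 4πR²·σT_eq⁴, so T_eq⁴ = S(1−A)/(4σ).
T_eq = [1.36×10⁶ × 0.48 / (4 × 5.67×10⁻⁸)]^(1/4) = (2.87×10¹²)^(1/4) = 1300 K.

T_eq ≈ 1300 K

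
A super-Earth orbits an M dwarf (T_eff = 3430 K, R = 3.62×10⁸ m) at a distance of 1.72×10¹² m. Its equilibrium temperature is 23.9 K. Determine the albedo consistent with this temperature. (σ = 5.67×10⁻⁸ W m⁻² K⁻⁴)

L = 4πR_⋆²σT_⋆⁴ = 4π(3.62×10⁸)² × 5.67×10⁻⁸ × (3430)⁴ = 1.29×10²⁵ W.
S = L/(4πd²) = 0.348 W m⁻².
From T_eq⁴ = S(1−A)/(4σ): 1−A = 4σT_eq⁴/S.
1−A = 4 × 5.67×10⁻⁸ × (23.9)⁴ / 0.348 = 0.213.

A ≈ 0.79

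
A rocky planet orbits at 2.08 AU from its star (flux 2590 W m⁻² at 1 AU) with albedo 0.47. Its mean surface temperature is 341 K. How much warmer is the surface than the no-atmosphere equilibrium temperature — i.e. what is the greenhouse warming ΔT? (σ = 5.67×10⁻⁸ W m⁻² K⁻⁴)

S = 2590/2.08² = 598.7 W m⁻².
T_eq = [S(1−A)/(4σ)]^(1/4) = [598.7×0.53/(4×5.67×10⁻⁸)]^(1/4) = 193.4 K.
ΔT = T_surf − T_eq = 341 − 193.4.

ΔT ≈ 147.6 K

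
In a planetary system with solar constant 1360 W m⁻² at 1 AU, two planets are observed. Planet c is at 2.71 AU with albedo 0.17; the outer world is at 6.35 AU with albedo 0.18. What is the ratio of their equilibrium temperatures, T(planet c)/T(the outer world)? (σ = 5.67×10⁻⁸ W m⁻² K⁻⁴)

T₁/T₂ ≈ 1.535

T_eq = [S₀(1−A)/(4σd²)]^(1/4), so T ∝ (1−A)^(1/4) / √d.
T₁ = [1360×0.83/(4×5.67×10⁻⁸×2.71²)]^(1/4) = 161.35 K.
T₂ = [1360×0.82/(4×5.67×10⁻⁸×6.35²)]^(1/4) = 105.08 K.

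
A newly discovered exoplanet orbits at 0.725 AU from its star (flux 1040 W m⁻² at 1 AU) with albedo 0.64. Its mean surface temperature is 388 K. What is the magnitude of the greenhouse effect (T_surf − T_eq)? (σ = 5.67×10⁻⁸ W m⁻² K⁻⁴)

ΔT ≈ 151.3 K

S = 1040/0.725² = 1979 W m⁻².
T_eq = [S(1−A)/(4σ)]^(1/4) = [1979×0.36/(4×5.67×10⁻⁸)]^(1/4) = 236.7 K.
ΔT = T_surf − T_eq = 388 − 236.7.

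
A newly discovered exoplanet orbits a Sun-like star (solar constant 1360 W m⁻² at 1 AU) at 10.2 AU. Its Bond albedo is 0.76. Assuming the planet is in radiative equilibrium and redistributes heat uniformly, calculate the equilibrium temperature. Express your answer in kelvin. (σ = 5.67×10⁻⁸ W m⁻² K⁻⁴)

Flux at 10.2 AU: S = 1360/10.2² = 13.1 W m⁻².
Energy balance: absorbed = emitted ⇒ πR²·S(1−A) = 4πR²·σT_eq⁴, so T_eq⁴ = S(1−A)/(4σ).
T_eq = [13.1 × 0.24 / (4 × 5.67×10⁻⁸)]^(1/4) = (1.38×10⁷)^(1/4) = 61.0 K.

T_eq ≈ 61.0 K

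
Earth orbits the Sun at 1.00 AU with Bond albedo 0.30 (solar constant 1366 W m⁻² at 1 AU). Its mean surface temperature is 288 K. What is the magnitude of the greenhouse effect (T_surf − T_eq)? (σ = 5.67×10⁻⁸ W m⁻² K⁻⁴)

ΔT ≈ 33.2 K

S = 1366/1.00² = 1366 W m⁻².
T_eq = [S(1−A)/(4σ)]^(1/4) = [1366×0.70/(4×5.67×10⁻⁸)]^(1/4) = 254.8 K.
ΔT = T_surf − T_eq = 288 − 254.8.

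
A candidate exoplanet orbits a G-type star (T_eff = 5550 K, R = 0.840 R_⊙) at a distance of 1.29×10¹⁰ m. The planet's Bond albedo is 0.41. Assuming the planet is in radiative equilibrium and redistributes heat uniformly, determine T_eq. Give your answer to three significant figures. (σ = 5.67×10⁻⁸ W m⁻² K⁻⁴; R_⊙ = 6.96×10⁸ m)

R_⋆ = 0.840 × 6.96×10⁸ = 5.85×10⁸ m.
L = 4πR_⋆²σT_⋆⁴ = 4π(5.85×10⁸)² × 5.67×10⁻⁸ × (5550)⁴ = 2.31×10²⁶ W.
S = L/(4πd²) = 1.10×10⁵ W m⁻².
Energy balance: absorbed = emitted ⇒ πR²·S(1−A) = 4πR²·σT_eq⁴, so T_eq⁴ = S(1−A)/(4σ).
T_eq = [1.10×10⁵ × 0.59 / (4 × 5.67×10⁻⁸)]^(1/4) = (2.87×10¹¹)^(1/4) = 732 K.

T_eq ≈ 732 K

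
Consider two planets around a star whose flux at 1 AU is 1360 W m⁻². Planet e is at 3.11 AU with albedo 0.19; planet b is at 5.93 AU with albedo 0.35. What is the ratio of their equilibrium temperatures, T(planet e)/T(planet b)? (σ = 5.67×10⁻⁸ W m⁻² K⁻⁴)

T_eq = [S₀(1−A)/(4σd²)]^(1/4), so T ∝ (1−A)^(1/4) / √d.
T₁ = [1360×0.81/(4×5.67×10⁻⁸×3.11²)]^(1/4) = 149.70 K.
T₂ = [1360×0.65/(4×5.67×10⁻⁸×5.93²)]^(1/4) = 102.61 K.

T₁/T₂ ≈ 1.459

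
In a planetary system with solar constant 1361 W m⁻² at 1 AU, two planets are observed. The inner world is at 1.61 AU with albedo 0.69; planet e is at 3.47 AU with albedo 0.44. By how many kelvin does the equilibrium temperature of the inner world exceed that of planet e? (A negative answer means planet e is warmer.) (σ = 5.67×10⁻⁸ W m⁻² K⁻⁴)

ΔT ≈ 34.4 K

T_eq = [S₀(1−A)/(4σd²)]^(1/4), so T ∝ (1−A)^(1/4) / √d.
T₁ = [1361×0.31/(4×5.67×10⁻⁸×1.61²)]^(1/4) = 163.67 K.
T₂ = [1361×0.56/(4×5.67×10⁻⁸×3.47²)]^(1/4) = 129.25 K.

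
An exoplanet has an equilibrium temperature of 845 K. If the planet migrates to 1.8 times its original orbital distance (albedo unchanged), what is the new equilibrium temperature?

T_eq ∝ L^(1/4) · d^(−1/2).
T′ = 845 / 1.8^(1/2) = 630 K.

T_eq ≈ 630 K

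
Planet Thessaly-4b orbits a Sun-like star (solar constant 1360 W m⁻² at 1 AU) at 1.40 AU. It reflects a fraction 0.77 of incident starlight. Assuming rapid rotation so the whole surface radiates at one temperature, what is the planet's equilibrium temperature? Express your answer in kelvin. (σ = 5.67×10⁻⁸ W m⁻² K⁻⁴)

T_eq ≈ 163 K

Flux at 1.40 AU: S = 1360/1.40² = 694 W m⁻².
Energy balance: absorbed = emitted ⇒ πR²·S(1−A) = 4πR²·σT_eq⁴, so T_eq⁴ = S(1−A)/(4σ).
T_eq = [694 × 0.23 / (4 × 5.67×10⁻⁸)]^(1/4) = (7.04×10⁸)^(1/4) = 163 K.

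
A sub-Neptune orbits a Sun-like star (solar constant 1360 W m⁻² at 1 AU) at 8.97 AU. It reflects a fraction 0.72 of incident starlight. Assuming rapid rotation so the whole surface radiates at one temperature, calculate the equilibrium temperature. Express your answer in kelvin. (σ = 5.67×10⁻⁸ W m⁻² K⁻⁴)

T_eq ≈ 67.6 K

Flux at 8.97 AU: S = 1360/8.97² = 16.9 W m⁻².
Energy balance: absorbed = emitted ⇒ πR²·S(1−A) = 4πR²·σT_eq⁴, so T_eq⁴ = S(1−A)/(4σ).
T_eq = [16.9 × 0.28 / (4 × 5.67×10⁻⁸)]^(1/4) = (2.09×10⁷)^(1/4) = 67.6 K.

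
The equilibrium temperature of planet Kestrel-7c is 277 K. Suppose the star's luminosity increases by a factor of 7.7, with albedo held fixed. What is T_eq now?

T_eq ∝ L^(1/4) · d^(−1/2).
T′ = 277 × 7.7^(1/4) = 461 K.

T_eq ≈ 461 K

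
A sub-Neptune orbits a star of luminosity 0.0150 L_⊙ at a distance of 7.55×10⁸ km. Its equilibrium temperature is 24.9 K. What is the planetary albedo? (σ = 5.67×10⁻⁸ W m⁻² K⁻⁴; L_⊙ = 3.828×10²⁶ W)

A ≈ 0.89

d = 7.55×10⁸ km = 7.55×10¹¹ m.
L = 0.0150 × 3.828×10²⁶ = 5.74×10²⁴ W.
Flux: S = L/(4πd²) = 5.74×10²⁴/(4π×(7.55×10¹¹)²) = 0.802 W m⁻².
From T_eq⁴ = S(1−A)/(4σ): 1−A = 4σT_eq⁴/S.
1−A = 4 × 5.67×10⁻⁸ × (24.9)⁴ / 0.802 = 0.109.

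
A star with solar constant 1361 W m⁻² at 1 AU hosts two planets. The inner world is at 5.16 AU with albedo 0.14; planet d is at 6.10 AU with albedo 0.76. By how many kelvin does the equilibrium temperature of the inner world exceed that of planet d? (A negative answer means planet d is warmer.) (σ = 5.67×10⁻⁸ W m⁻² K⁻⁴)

T_eq = [S₀(1−A)/(4σd²)]^(1/4), so T ∝ (1−A)^(1/4) / √d.
T₁ = [1361×0.86/(4×5.67×10⁻⁸×5.16²)]^(1/4) = 117.99 K.
T₂ = [1361×0.24/(4×5.67×10⁻⁸×6.10²)]^(1/4) = 78.88 K.

ΔT ≈ 39.1 K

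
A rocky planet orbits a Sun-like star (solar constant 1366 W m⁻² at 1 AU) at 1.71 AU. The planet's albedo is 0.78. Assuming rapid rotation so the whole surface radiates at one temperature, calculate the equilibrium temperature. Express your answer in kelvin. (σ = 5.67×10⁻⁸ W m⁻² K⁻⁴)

Flux at 1.71 AU: S = 1366/1.71² = 467 W m⁻².
Energy balance: absorbed = emitted ⇒ πR²·S(1−A) = 4πR²·σT_eq⁴, so T_eq⁴ = S(1−A)/(4σ).
T_eq = [467 × 0.22 / (4 × 5.67×10⁻⁸)]^(1/4) = (4.53×10⁸)^(1/4) = 146 K.

T_eq ≈ 146 K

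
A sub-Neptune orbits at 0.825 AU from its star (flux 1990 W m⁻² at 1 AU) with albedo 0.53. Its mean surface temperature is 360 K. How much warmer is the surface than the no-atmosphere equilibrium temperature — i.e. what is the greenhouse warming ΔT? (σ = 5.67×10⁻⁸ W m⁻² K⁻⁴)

ΔT ≈ 81.0 K

S = 1990/0.825² = 2924 W m⁻².
T_eq = [S(1−A)/(4σ)]^(1/4) = [2924×0.47/(4×5.67×10⁻⁸)]^(1/4) = 279.0 K.
ΔT = T_surf − T_eq = 360 − 279.0.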